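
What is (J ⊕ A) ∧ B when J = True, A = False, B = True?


J = True, A = False, B = True
Step 1: J ⊕ A = True XOR False = True
Step 2: True ∧ B = True AND True = True
XOR true when exactly one of J,A is true; then AND with B.

True


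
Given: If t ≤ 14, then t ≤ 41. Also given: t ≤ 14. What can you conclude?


Modus ponens: P → Q, P ⊢ Q
P: t ≤ 14
Q: t ≤ 41
We have P → Q and P is true.
By modus ponens, Q must be true.

t ≤ 41


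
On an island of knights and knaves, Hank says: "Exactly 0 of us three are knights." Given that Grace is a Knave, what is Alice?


Hank claims exactly 0 knights among Hank, Grace, Alice.
Given: Grace is a Knave.

Case 1: Hank is a Knight (tells truth)
  Then exactly 0 of the three are knights.
  Counting Hank, Grace: 1 knight(s) so far. Need -1 more → impossible.
Case 2: Hank is a Knave (lies)
  Then the count is NOT 0.
  If Alice = Knave, count = 0 = 0 → claim would be true, contradicts lie.
  If Alice = Knight, count = 1 ≠ 0 → lie confirmed ✓

Alice is a Knight.

Knight


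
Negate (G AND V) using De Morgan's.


De Morgan's law: ¬(P ∧ Q) ≡ ¬P ∨ ¬Q
¬(G ∧ V) = ¬G ∨ ¬V

¬G ∨ ¬V


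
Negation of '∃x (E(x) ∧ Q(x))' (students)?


Original: ∃x (E(x) ∧ Q(x))
Rule: ¬∀→∃, ¬∃→∀, negate predicate.
Negation: ∀x (¬E(x) ∨ ¬Q(x))

∀x (¬E(x) ∨ ¬Q(x))


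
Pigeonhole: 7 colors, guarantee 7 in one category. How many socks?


Pigeonhole: to guarantee k in one of n categories, need (k-1)×n + 1.
k = 7, n = 7
Minimum = (7-1) × 7 + 1 = 6 × 7 + 1

43


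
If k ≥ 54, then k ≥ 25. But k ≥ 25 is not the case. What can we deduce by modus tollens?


Modus tollens: P → Q, ¬Q ⊢ ¬P
P: k ≥ 54
Q: k ≥ 25
We have P → Q and Q is false.
By modus tollens, P must be false.

It is not the case that k ≥ 54


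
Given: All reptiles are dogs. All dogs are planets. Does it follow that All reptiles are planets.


Premise 1: All reptiles are dogs.
Premise 2: All dogs are planets.
Conclusion: All reptiles are planets.
Barbara syllogism (AAA-1): All A are B, All B are C → All A are C.
Middle term (dogs) distributed in premise 2.

Valid


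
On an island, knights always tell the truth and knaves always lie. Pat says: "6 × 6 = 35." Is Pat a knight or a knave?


Statement: "6 × 6 = 35."
Actual: 6 × 6 = 36
Claimed: 35
Statement is FALSE → Pat lies → Knave

Knave


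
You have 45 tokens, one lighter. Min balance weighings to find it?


Each weighing has 3 outcomes (left heavy / balance / right heavy), so k weighings distinguish at most 3^k cases; splitting into three near-equal groups achieves this.
Need 3^k ≥ 45: 3^3 = 27 < 45 ≤ 3^4 = 81
k = ⌈log₃(45)⌉ = 4

4


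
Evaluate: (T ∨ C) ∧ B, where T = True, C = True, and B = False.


T = True, C = True, B = False
Step 1: T ∨ C = True OR True = True
Step 2: True ∧ B = True AND False = False
OR is true when at least one operand is true; AND requires both.

False


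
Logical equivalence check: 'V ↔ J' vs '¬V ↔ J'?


Expression 1: V ↔ J
Expression 2: ¬V ↔ J
Truth table (V J | Expr1 Expr2):
  T T |   T     F   ← differ
  T F |   F     T   ← differ
  F T |   F     T   ← differ
  F F |   T     F   ← differ
Counterexample: V=T, J=T gives Expr1 = T but Expr2 = F, so the expressions are NOT logically equivalent.

No


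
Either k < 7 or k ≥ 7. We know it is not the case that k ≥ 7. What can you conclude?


Disjunctive syllogism: P ∨ Q, ¬P ⊢ Q
Disjunction: k < 7 ∨ k ≥ 7
We know it is not the case that k ≥ 7.
By disjunctive syllogism, the other disjunct must be true.

k < 7


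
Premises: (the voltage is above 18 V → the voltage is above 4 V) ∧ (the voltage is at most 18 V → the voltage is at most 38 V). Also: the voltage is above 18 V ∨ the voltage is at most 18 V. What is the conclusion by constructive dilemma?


Constructive dilemma: (P → Q) ∧ (R → S), P ∨ R ⊢ Q ∨ S
Premise 1: the voltage is above 18 V → the voltage is above 4 V
Premise 2: the voltage is at most 18 V → the voltage is at most 38 V
Premise 3: the voltage is above 18 V ∨ the voltage is at most 18 V
Case 1: Assuming the voltage is above 18 V, then by Premise 1, the voltage is above 4 V.
Case 2: Assuming the voltage is at most 18 V, then by Premise 2, the voltage is at most 38 V.
Since one of the voltage is above 18 V or the voltage is at most 18 V must hold, we get the voltage is above 4 V or the voltage is at most 38 V.

The voltage is above 4 V or the voltage is at most 38 V.


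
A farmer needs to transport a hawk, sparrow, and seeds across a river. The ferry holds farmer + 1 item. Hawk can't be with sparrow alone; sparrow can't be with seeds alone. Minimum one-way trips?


1. farmer+sparrow → 2. farmer ← 3. farmer+hawk → 4. farmer+sparrow ← 5. farmer+seeds → 6. farmer ← 7. farmer+sparrow →
Minimum trips = 7

7


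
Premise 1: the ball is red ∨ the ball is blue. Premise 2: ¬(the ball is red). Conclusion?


Disjunctive syllogism: P ∨ Q, ¬P ⊢ Q
Disjunction: the ball is red ∨ the ball is blue
We know it is not the case that the ball is red.
By disjunctive syllogism, the other disjunct must be true.

The ball is blue


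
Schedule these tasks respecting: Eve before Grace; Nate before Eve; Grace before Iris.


Constraints: Eve before Grace; Nate before Eve; Grace before Iris
Method: repeatedly schedule the remaining task that has no remaining task required before it.
  Step 1: remaining {Iris, Eve, Grace, Nate}; every task except Nate still has a predecessor pending → schedule Nate.
  Step 2: remaining {Iris, Eve, Grace}; every task except Eve still has a predecessor pending → schedule Eve.
  Step 3: remaining {Iris, Grace}; every task except Grace still has a predecessor pending → schedule Grace.
  Step 4: only Iris remains → schedule Iris.
Resulting order:

Nate → Eve → Grace → Iris


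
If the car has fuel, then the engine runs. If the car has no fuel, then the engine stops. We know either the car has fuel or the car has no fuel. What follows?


Constructive dilemma: (P → Q) ∧ (R → S), P ∨ R ⊢ Q ∨ S
Premise 1: the car has fuel → the engine runs
Premise 2: the car has no fuel → the engine stops
Premise 3: the car has fuel ∨ the car has no fuel
Case 1: Assuming the car has fuel, then by Premise 1, the engine runs.
Case 2: Assuming the car has no fuel, then by Premise 2, the engine stops.
Since one of the car has fuel or the car has no fuel must hold, we get the engine runs or the engine stops.

The engine runs or the engine stops.


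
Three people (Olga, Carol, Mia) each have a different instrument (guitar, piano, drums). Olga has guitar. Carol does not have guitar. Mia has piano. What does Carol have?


From clues:
  Mia → piano
  Olga → guitar
By elimination, Carol gets the remaining.

drums


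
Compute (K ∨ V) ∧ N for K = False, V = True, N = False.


K = False, V = True, N = False
Step 1: K ∨ V = False OR True = True
Step 2: True ∧ N = True AND False = False
OR is true when at least one operand is true; AND requires both.

False


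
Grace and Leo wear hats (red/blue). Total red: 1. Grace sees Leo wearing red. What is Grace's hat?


Total red = 1, Leo = red
Red accounted for: 1
Remaining for Grace: 0
Grace's hat is blue.

blue


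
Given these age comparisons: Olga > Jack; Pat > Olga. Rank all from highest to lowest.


Constraints: Olga > Jack; Pat > Olga
Method: at each step, the next-highest is the one remaining person who never appears on the smaller side of a constraint between remaining people.
  Step 1: remaining {Jack, Olga, Pat}; on the smaller side: {Jack, Olga} → Pat is next (Pat > Olga).
  Step 2: remaining {Jack, Olga}; on the smaller side: {Jack} → Olga is next (Olga > Jack).
  Step 3: only Jack remains → lowest.
Final ranking (highest to lowest):

Pat > Olga > Jack


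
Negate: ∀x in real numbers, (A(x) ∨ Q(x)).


Original: ∀x (A(x) ∨ Q(x))
Rule: ¬∀→∃, ¬∃→∀, negate predicate.
Negation: ∃x (¬A(x) ∧ ¬Q(x))

∃x (¬A(x) ∧ ¬Q(x))


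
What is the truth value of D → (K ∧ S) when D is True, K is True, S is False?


D = True, K = True, S = False
Step 1: K ∧ S = True AND False = False
Step 2: D → (False): false only when D=True and consequent=False.
Result: False

False


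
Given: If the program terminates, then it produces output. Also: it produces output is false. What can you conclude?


Modus tollens: P → Q, ¬Q ⊢ ¬P
P: the program terminates
Q: it produces output
We have P → Q and Q is false.
By modus tollens, P must be false.

It is not the case that the program terminates


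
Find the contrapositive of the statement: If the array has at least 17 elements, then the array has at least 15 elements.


Original: If the array has at least 17 elements, then the array has at least 15 elements
Contrapositive: If ¬Q, then ¬P
Negate Q: not (the array has at least 15 elements)
Negate P: not (the array has at least 17 elements)

If not (the array has at least 15 elements), then not (the array has at least 17 elements).


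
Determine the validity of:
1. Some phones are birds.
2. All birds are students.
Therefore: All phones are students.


Premise 1: Some phones are birds.
Premise 2: All birds are students.
Conclusion: All phones are students.
Fallacy: illicit minor. The minor term (phones) is distributed in the conclusion ('All phones ...') but undistributed in its premise ('Some phones are birds' doesn't cover all phones).
Only 'Some phones are students' follows, not 'All'.

Invalid


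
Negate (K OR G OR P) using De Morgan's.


De Morgan's law: ¬(P ∨ Q ∨ R) ≡ ¬P ∧ ¬Q ∧ ¬R
¬(K ∨ G ∨ P) = ¬K ∧ ¬G ∧ ¬P

¬K ∧ ¬G ∧ ¬P


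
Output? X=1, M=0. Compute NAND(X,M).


X AND M = 0
NOT(0) = 1

1


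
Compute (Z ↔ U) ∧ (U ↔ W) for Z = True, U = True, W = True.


Z = True, U = True, W = True
Step 1: Z ↔ U is true when Z and U have the same value. Result: True
Step 2: U ↔ W is true when U and W have the same value. Result: True
Step 3: True ∧ True = True

True


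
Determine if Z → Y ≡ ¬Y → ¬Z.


Expression 1: Z → Y
Expression 2: ¬Y → ¬Z
Truth table (Z Y | Expr1 Expr2):
  T T |   T     T
  T F |   F     F
  F T |   T     T
  F F |   T     T
All 4 rows agree, so the expressions are logically equivalent.

Yes


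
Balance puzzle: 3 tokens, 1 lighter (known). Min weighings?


Each weighing has 3 outcomes (left heavy / balance / right heavy), so k weighings distinguish at most 3^k cases; splitting into three near-equal groups achieves this.
Need 3^k ≥ 3: 3^0 = 1 < 3 ≤ 3^1 = 3
k = ⌈log₃(3)⌉ = 1

1


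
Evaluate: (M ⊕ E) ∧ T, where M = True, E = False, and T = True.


M = True, E = False, T = True
Step 1: M ⊕ E = True XOR False = True
Step 2: True ∧ T = True AND True = True
XOR true when exactly one of M,E is true; then AND with T.

True


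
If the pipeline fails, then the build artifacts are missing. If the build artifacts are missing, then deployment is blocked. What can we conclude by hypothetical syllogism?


Hypothetical syllogism: P → Q, Q → R ⊢ P → R
Premise 1: the pipeline fails → the build artifacts are missing
Premise 2: the build artifacts are missing → deployment is blocked
Chain the implications: the middle term (the build artifacts are missing) links the two.
Conclusion: If the pipeline fails, then deployment is blocked.

If the pipeline fails, then deployment is blocked.


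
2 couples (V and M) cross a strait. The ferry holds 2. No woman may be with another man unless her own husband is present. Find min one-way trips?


Label couples V and M.
1. WV+WM → (far: WV,WM; near: HV,HM)
2. WV ←   (far: WM; near: HV,HM,WV)
3. HV+HM → (far: HV,HM,WM; near: WV)
4. HV ←   (far: HM,WM; near: HV,WV)  — HV returns, since WV is alone on near bank
5. HV+WV → (far: all four; near: empty)
Every state respects the constraint.
Minimum trips = 5

5


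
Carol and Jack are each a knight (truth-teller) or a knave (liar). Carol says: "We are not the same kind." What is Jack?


Carol says: "We are not the same kind."
Case 1: Carol is a Knight (truth-teller)
  Statement is true → they ARE different → Jack is a Knave
Case 2: Carol is a Knave (liar)
  Statement is false → they are NOT different → Jack is a Knave
In both cases, Jack is a Knave.

Knave


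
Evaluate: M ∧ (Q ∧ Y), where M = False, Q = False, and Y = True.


M = False, Q = False, Y = True
Step 1: Q ∧ Y = False AND True = False
Step 2: M ∧ False = False AND False = False
AND is true only when ALL operands are true.

False


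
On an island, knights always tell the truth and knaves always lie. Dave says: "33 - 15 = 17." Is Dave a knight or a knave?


Statement: "33 - 15 = 17."
Actual: 33 - 15 = 18
Claimed: 17
Statement is FALSE → Dave lies → Knave

Knave


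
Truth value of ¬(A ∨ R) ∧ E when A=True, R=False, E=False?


A = True, R = False, E = False
Expression: ¬(A ∨ R) ∧ E
Step 1: A ∨ R = True OR False = True
Step 2: ¬(A ∨ R) = NOT True = False
Step 3: (False) ∧ E = False AND False = False

False


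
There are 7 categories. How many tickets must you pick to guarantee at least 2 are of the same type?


Pigeonhole: to guarantee k in one of n categories, need (k-1)×n + 1.
k = 2, n = 7
Minimum = (2-1) × 7 + 1 = 1 × 7 + 1

8


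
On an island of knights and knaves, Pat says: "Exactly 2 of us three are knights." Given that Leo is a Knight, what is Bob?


Pat claims exactly 2 knights among Pat, Leo, Bob.
Given: Leo is a Knight.

Case 1: Pat is a Knight (tells truth)
  Then exactly 2 of the three are knights.
  Counting Pat, Leo: 2 knight(s) so far. Need 0 more → Bob = Knave.
Case 2: Pat is a Knave (lies)
  Then the count is NOT 2.
  If Bob = Knight, count = 2 = 2 → claim would be true, contradicts lie.
  If Bob = Knave, count = 1 ≠ 2 → lie confirmed ✓

Bob is a Knave.

Knave


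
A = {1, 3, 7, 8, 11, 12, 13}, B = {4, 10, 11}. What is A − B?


A = {1, 3, 7, 8, 11, 12, 13}
B = {4, 10, 11}
Operation: difference A − B
In A but not B: 1, 3, 7, 8, 12, 13

{1, 3, 7, 8, 12, 13}


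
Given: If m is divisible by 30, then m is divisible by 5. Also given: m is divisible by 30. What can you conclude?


Modus ponens: P → Q, P ⊢ Q
P: m is divisible by 30
Q: m is divisible by 5
We have P → Q and P is true.
By modus ponens, Q must be true.

m is divisible by 5


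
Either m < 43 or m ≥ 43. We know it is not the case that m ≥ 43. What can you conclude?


Disjunctive syllogism: P ∨ Q, ¬P ⊢ Q
Disjunction: m < 43 ∨ m ≥ 43
We know it is not the case that m ≥ 43.
By disjunctive syllogism, the other disjunct must be true.

m < 43


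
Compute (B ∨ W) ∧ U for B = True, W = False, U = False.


B = True, W = False, U = False
Step 1: B ∨ W = True OR False = True
Step 2: True ∧ U = True AND False = False
OR is true when at least one operand is true; AND requires both.

False


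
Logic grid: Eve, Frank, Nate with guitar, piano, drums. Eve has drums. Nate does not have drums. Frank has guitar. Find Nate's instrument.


From clues:
  Eve → drums
  Frank → guitar
By elimination, Nate gets the remaining.

piano


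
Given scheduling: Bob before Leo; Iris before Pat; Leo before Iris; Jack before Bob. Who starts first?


Constraints: Bob before Leo; Iris before Pat; Leo before Iris; Jack before Bob
The first task can have nothing scheduled before it, so it must never appear on the right of a 'before'.
Tasks appearing after some 'before': Leo, Pat, Iris, Bob.
The only task not in that list is Jack → it is first.

Jack


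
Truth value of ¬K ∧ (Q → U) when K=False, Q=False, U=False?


K = False, Q = False, U = False
Expression: ¬K ∧ (Q → U)
Step 1: ¬K = NOT False = True
Step 2: Q → U = False → False (false only if Q=True, U=False) = True
Step 3: (True) ∧ (True) = True AND True = True

True


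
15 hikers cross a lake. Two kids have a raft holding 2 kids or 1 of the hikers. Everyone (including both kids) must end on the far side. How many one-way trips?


Per crossing of one of the hikers: kids→, one←, one of the hikers→, one← = 4 trips
15 × 4 = 60, + 1 final kids→ = 61
Minimum trips = 61

61


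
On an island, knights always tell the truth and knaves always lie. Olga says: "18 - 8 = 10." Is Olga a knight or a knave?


Statement: "18 - 8 = 10."
Actual: 18 - 8 = 10
Claimed: 10
Statement is TRUE → Olga tells the truth → Knight

Knight


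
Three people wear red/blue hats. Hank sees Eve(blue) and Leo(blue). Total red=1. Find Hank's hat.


Total red = 1, seen red = 0
Own red = 1 - 0 = 1
Hank's hat is red.

red


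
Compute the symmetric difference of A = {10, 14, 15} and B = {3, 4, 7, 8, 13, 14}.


A = {10, 14, 15}
B = {3, 4, 7, 8, 13, 14}
Operation: symmetric difference
In A only: [10, 15], in B only: [3, 4, 7, 8, 13]

{3, 4, 7, 8, 10, 13, 15}


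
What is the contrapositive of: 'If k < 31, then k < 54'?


Original: If k < 31, then k < 54
Contrapositive: If ¬Q, then ¬P
Negate Q: not (k < 54)
Negate P: not (k < 31)

If not (k < 54), then not (k < 31).


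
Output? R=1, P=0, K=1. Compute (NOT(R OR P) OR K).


R OR P = 1
NOT(1) = 0
0 OR 1 = 1

1


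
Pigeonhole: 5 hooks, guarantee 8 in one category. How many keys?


Pigeonhole: to guarantee k in one of n categories, need (k-1)×n + 1.
k = 8, n = 5
Minimum = (8-1) × 5 + 1 = 7 × 5 + 1

36


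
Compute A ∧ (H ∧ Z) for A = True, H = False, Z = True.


A = True, H = False, Z = True
Step 1: H ∧ Z = False AND True = False
Step 2: A ∧ False = True AND False = False
AND is true only when ALL operands are true.

False


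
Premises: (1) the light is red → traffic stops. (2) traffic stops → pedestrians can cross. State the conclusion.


Hypothetical syllogism: P → Q, Q → R ⊢ P → R
Premise 1: the light is red → traffic stops
Premise 2: traffic stops → pedestrians can cross
Chain the implications: the middle term (traffic stops) links the two.
Conclusion: If the light is red, then pedestrians can cross.

If the light is red, then pedestrians can cross.


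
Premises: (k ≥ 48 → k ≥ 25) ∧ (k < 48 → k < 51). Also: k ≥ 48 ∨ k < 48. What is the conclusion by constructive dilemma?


Constructive dilemma: (P → Q) ∧ (R → S), P ∨ R ⊢ Q ∨ S
Premise 1: k ≥ 48 → k ≥ 25
Premise 2: k < 48 → k < 51
Premise 3: k ≥ 48 ∨ k < 48
Case 1: Assuming k ≥ 48, then by Premise 1, k ≥ 25.
Case 2: Assuming k < 48, then by Premise 2, k < 51.
Since one of k ≥ 48 or k < 48 must hold, we get k ≥ 25 or k < 51.

k ≥ 25 or k < 51.


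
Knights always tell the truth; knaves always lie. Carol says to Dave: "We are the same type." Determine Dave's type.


Carol says: "We are the same type."
Case 1: Carol is a Knight (truth-teller)
  Statement is true → they ARE the same → Dave is also a Knight
Case 2: Carol is a Knave (liar)
  Statement is false → they are NOT the same → Dave is a Knight
In both cases, Dave is a Knight.

Knight


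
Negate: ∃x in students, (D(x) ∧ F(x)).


Original: ∃x (D(x) ∧ F(x))
Rule: ¬∀→∃, ¬∃→∀, negate predicate.
Negation: ∀x (¬D(x) ∨ ¬F(x))

∀x (¬D(x) ∨ ¬F(x))


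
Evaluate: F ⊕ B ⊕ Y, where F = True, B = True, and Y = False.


F = True, B = True, Y = False
Step 1: F ⊕ B = True XOR True = False
Step 2: False ⊕ Y = False XOR False = False
XOR is true when an odd number of operands are true.

False


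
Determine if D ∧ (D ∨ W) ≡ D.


Expression 1: D ∧ (D ∨ W)
Expression 2: D
Truth table (D W | Expr1 Expr2):
  T T |   T     T
  T F |   T     T
  F T |   F     F
  F F |   F     F
All 4 rows agree, so the expressions are logically equivalent.

Yes


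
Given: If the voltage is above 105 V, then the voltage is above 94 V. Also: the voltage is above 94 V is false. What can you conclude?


Modus tollens: P → Q, ¬Q ⊢ ¬P
P: the voltage is above 105 V
Q: the voltage is above 94 V
We have P → Q and Q is false.
By modus tollens, P must be false.

It is not the case that the voltage is above 105 V


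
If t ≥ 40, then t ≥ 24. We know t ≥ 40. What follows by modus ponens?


Modus ponens: P → Q, P ⊢ Q
P: t ≥ 40
Q: t ≥ 24
We have P → Q and P is true.
By modus ponens, Q must be true.

t ≥ 24


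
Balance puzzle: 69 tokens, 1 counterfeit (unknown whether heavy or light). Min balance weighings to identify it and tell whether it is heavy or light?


Let n = 69. 138 possibilities (n tokens × lighter/heavier); each weighing has 3 outcomes.
Bound for k weighings: say the first weighing puts j tokens on each pan. If it tips, the 2j weighed tokens remain suspects (each with a known direction) and k-1 weighings give 3^(k-1) outcomes; 3^(k-1) is odd, so 2j ≤ 3^(k-1) - 1. If it balances, the n - 2j unweighed tokens remain with direction unknown: 2(n - 2j) ≤ 3^(k-1) - 1 by the same parity argument. Adding, n ≤ (3^(k-1) - 1) + (3^(k-1) - 1)/2 = (3^k - 3)/2, and the classical three-group strategy achieves this (3 tokens in 2 weighings, 12 in 3, 39 in 4, 120 in 5).
So we need the smallest k with (3^k - 3)/2 ≥ 69.
k = 4: (3^4 - 3)/2 = 39 < 69 ✗
k = 5: (3^5 - 3)/2 = 120 ≥ 69 ✓

5


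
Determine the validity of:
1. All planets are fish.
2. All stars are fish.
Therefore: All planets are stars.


Premise 1: All planets are fish.
Premise 2: All stars are fish.
Conclusion: All planets are stars.
Fallacy: undistributed middle. fish is predicate in both.
Counterexample: planets and stars could be disjoint subsets of fish.

Invalid


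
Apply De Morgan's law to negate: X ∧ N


De Morgan's law: ¬(P ∧ Q) ≡ ¬P ∨ ¬Q
¬(X ∧ N) = ¬X ∨ ¬N

¬X ∨ ¬N


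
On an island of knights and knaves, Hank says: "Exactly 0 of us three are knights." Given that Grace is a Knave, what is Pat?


Hank claims exactly 0 knights among Hank, Grace, Pat.
Given: Grace is a Knave.

Case 1: Hank is a Knight (tells truth)
  Then exactly 0 of the three are knights.
  Counting Hank, Grace: 1 knight(s) so far. Need -1 more → impossible.
Case 2: Hank is a Knave (lies)
  Then the count is NOT 0.
  If Pat = Knave, count = 0 = 0 → claim would be true, contradicts lie.
  If Pat = Knight, count = 1 ≠ 0 → lie confirmed ✓

Pat is a Knight.

Knight


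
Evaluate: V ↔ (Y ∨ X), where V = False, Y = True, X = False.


V = False, Y = True, X = False
Step 1: Y ∨ X = True OR False = True
Step 2: V ↔ (True): true when both sides have same truth value.
Result: False ↔ True = False

False


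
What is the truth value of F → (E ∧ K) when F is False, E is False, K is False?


F = False, E = False, K = False
Step 1: E ∧ K = False AND False = False
Step 2: F → (False): false only when F=True and consequent=False.
Result: True

True


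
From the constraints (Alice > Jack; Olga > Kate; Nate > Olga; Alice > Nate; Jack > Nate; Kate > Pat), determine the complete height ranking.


Constraints: Alice > Jack; Olga > Kate; Nate > Olga; Alice > Nate; Jack > Nate; Kate > Pat
Method: at each step, the next-highest is the one remaining person who never appears on the smaller side of a constraint between remaining people.
  Step 1: remaining {Pat, Olga, Alice, Nate, Kate, Jack}; on the smaller side: {Pat, Olga, Nate, Kate, Jack} → Alice is next (Alice > Jack; Alice > Nate).
  Step 2: remaining {Pat, Olga, Nate, Kate, Jack}; on the smaller side: {Pat, Olga, Nate, Kate} → Jack is next (Jack > Nate).
  Step 3: remaining {Pat, Olga, Nate, Kate}; on the smaller side: {Pat, Olga, Kate} → Nate is next (Nate > Olga).
  Step 4: remaining {Pat, Olga, Kate}; on the smaller side: {Pat, Kate} → Olga is next (Olga > Kate).
  Step 5: remaining {Pat, Kate}; on the smaller side: {Pat} → Kate is next (Kate > Pat).
  Step 6: only Pat remains → lowest.
Final ranking (highest to lowest):

Alice > Jack > Nate > Olga > Kate > Pat


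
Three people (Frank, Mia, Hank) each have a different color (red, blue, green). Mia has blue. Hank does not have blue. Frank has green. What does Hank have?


From clues:
  Frank → green
  Mia → blue
By elimination, Hank gets the remaining.

red


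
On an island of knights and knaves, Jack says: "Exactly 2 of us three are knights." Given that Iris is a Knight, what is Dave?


Jack claims exactly 2 knights among Jack, Iris, Dave.
Given: Iris is a Knight.

Case 1: Jack is a Knight (tells truth)
  Then exactly 2 of the three are knights.
  Counting Jack, Iris: 2 knight(s) so far. Need 0 more → Dave = Knave.
Case 2: Jack is a Knave (lies)
  Then the count is NOT 2.
  If Dave = Knight, count = 2 = 2 → claim would be true, contradicts lie.
  If Dave = Knave, count = 1 ≠ 2 → lie confirmed ✓

Dave is a Knave.

Knave


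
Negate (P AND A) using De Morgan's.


De Morgan's law: ¬(P ∧ Q) ≡ ¬P ∨ ¬Q
¬(P ∧ A) = ¬P ∨ ¬A

¬P ∨ ¬A


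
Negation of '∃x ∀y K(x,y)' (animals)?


Original: ∃x ∀y K(x,y)
Rule: ¬∀→∃, ¬∃→∀, negate predicate.
Negation: ∀x ∃y ¬K(x,y)

∀x ∃y ¬K(x,y)


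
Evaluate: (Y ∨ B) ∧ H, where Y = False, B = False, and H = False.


Y = False, B = False, H = False
Step 1: Y ∨ B = False OR False = False
Step 2: False ∧ H = False AND False = False
OR is true when at least one operand is true; AND requires both.

False


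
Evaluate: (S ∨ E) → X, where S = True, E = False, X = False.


S = True, E = False, X = False
Step 1: S ∨ E = True OR False = True
Step 2: (True) → X: false only when antecedent=True and X=False.
Result: False

False


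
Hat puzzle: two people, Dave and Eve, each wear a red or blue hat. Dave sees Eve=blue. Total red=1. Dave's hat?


Total red = 1, Eve = blue
Red accounted for: 0
Remaining for Dave: 1
Dave's hat is red.

red


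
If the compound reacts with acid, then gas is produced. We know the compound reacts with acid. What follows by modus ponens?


Modus ponens: P → Q, P ⊢ Q
P: the compound reacts with acid
Q: gas is produced
We have P → Q and P is true.
By modus ponens, Q must be true.

Gas is produced


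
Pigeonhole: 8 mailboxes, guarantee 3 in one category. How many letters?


Pigeonhole: to guarantee k in one of n categories, need (k-1)×n + 1.
k = 3, n = 8
Minimum = (3-1) × 8 + 1 = 2 × 8 + 1

17


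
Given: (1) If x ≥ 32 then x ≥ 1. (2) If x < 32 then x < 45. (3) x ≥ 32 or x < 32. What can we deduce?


Constructive dilemma: (P → Q) ∧ (R → S), P ∨ R ⊢ Q ∨ S
Premise 1: x ≥ 32 → x ≥ 1
Premise 2: x < 32 → x < 45
Premise 3: x ≥ 32 ∨ x < 32
Case 1: Assuming x ≥ 32, then by Premise 1, x ≥ 1.
Case 2: Assuming x < 32, then by Premise 2, x < 45.
Since one of x ≥ 32 or x < 32 must hold, we get x ≥ 1 or x < 45.

x ≥ 1 or x < 45.


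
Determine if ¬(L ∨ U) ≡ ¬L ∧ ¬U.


Expression 1: ¬(L ∨ U)
Expression 2: ¬L ∧ ¬U
Truth table (L U | Expr1 Expr2):
  T T |   F     F
  T F |   F     F
  F T |   F     F
  F F |   T     T
All 4 rows agree, so the expressions are logically equivalent.

Yes


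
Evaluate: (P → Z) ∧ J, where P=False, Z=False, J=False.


P = False, Z = False, J = False
Expression: (P → Z) ∧ J
Step 1: P → Z = False → False (false only if P=True, Z=False) = True
Step 2: (True) ∧ J = True AND False = False

False


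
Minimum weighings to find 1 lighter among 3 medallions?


Each weighing has 3 outcomes (left heavy / balance / right heavy), so k weighings distinguish at most 3^k cases; splitting into three near-equal groups achieves this.
Need 3^k ≥ 3: 3^0 = 1 < 3 ≤ 3^1 = 3
k = ⌈log₃(3)⌉ = 1

1


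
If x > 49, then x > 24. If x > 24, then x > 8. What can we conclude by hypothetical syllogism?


Hypothetical syllogism: P → Q, Q → R ⊢ P → R
Premise 1: x > 49 → x > 24
Premise 2: x > 24 → x > 8
Chain the implications: the middle term (x > 24) links the two.
Conclusion: If x > 49, then x > 8.

If x > 49, then x > 8.


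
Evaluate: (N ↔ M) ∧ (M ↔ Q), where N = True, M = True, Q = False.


N = True, M = True, Q = False
Step 1: N ↔ M is true when N and M have the same value. Result: True
Step 2: M ↔ Q is true when M and Q have the same value. Result: False
Step 3: True ∧ False = False

False


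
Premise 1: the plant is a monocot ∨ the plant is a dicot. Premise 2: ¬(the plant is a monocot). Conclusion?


Disjunctive syllogism: P ∨ Q, ¬P ⊢ Q
Disjunction: the plant is a monocot ∨ the plant is a dicot
We know it is not the case that the plant is a monocot.
By disjunctive syllogism, the other disjunct must be true.

The plant is a dicot


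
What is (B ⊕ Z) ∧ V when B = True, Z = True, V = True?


B = True, Z = True, V = True
Step 1: B ⊕ Z = True XOR True = False
Step 2: False ∧ V = False AND True = False
XOR true when exactly one of B,Z is true; then AND with V.

False


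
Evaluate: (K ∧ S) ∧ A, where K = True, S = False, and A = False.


K = True, S = False, A = False
Step 1: K ∧ S = True AND False = False
Step 2: False ∧ A = False AND False = False
AND is true only when ALL operands are true.

False


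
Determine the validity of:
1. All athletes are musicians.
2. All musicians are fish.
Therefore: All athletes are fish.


Premise 1: All athletes are musicians.
Premise 2: All musicians are fish.
Conclusion: All athletes are fish.
Barbara syllogism (AAA-1): All A are B, All B are C → All A are C.
Middle term (musicians) distributed in premise 2.

Valid


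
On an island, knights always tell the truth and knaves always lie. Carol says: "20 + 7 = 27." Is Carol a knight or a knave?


Statement: "20 + 7 = 27."
Actual: 20 + 7 = 27
Claimed: 27
Statement is TRUE → Carol tells the truth → Knight

Knight


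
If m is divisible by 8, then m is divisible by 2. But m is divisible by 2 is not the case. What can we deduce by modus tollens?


Modus tollens: P → Q, ¬Q ⊢ ¬P
P: m is divisible by 8
Q: m is divisible by 2
We have P → Q and Q is false.
By modus tollens, P must be false.

It is not the case that m is divisible by 8


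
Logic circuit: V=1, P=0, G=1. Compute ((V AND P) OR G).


V AND P = 1&0 = 0
0 OR 1 = 1

1


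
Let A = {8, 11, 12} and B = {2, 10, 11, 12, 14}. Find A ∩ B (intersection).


A = {8, 11, 12}
B = {2, 10, 11, 12, 14}
Operation: intersection
Elements in both: 11, 12

{11, 12}


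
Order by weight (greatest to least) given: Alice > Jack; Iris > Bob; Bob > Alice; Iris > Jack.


Constraints: Alice > Jack; Iris > Bob; Bob > Alice; Iris > Jack
Method: at each step, the next-highest is the one remaining person who never appears on the smaller side of a constraint between remaining people.
  Step 1: remaining {Bob, Iris, Alice, Jack}; on the smaller side: {Bob, Alice, Jack} → Iris is next (Iris > Bob; Iris > Jack).
  Step 2: remaining {Bob, Alice, Jack}; on the smaller side: {Alice, Jack} → Bob is next (Bob > Alice).
  Step 3: remaining {Alice, Jack}; on the smaller side: {Jack} → Alice is next (Alice > Jack).
  Step 4: only Jack remains → lowest.
Final ranking (highest to lowest):

Iris > Bob > Alice > Jack


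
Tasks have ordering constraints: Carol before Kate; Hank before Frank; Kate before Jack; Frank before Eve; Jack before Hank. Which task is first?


Constraints: Carol before Kate; Hank before Frank; Kate before Jack; Frank before Eve; Jack before Hank
The first task can have nothing scheduled before it, so it must never appear on the right of a 'before'.
Tasks appearing after some 'before': Kate, Frank, Jack, Eve, Hank.
The only task not in that list is Carol → it is first.

Carol


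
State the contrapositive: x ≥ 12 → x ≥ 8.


Original: If x ≥ 12, then x ≥ 8
Contrapositive: If ¬Q, then ¬P
Negate Q: not (x ≥ 8)
Negate P: not (x ≥ 12)

If not (x ≥ 8), then not (x ≥ 12).


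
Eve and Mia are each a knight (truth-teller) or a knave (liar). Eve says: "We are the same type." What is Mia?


Eve says: "We are the same type."
Case 1: Eve is a Knight (truth-teller)
  Statement is true → they ARE the same → Mia is also a Knight
Case 2: Eve is a Knave (liar)
  Statement is false → they are NOT the same → Mia is a Knight
In both cases, Mia is a Knight.

Knight


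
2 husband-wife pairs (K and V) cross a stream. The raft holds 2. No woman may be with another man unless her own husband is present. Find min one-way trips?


Label couples K and V.
1. WK+WV → (far: WK,WV; near: HK,HV)
2. WK ←   (far: WV; near: HK,HV,WK)
3. HK+HV → (far: HK,HV,WV; near: WK)
4. HK ←   (far: HV,WV; near: HK,WK)  — HK returns, since WK is alone on near bank
5. HK+WK → (far: all four; near: empty)
Every state respects the constraint.
Minimum trips = 5

5


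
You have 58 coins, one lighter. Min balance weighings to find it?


Each weighing has 3 outcomes (left heavy / balance / right heavy), so k weighings distinguish at most 3^k cases; splitting into three near-equal groups achieves this.
Need 3^k ≥ 58: 3^3 = 27 < 58 ≤ 3^4 = 81
k = ⌈log₃(58)⌉ = 4

4


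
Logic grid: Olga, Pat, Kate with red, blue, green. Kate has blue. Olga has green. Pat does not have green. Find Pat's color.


From clues:
  Kate → blue
  Olga → green
By elimination, Pat gets the remaining.

red


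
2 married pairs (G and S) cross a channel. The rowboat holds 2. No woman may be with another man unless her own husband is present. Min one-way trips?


Label couples G and S.
1. WG+WS → (far: WG,WS; near: HG,HS)
2. WG ←   (far: WS; near: HG,HS,WG)
3. HG+HS → (far: HG,HS,WS; near: WG)
4. HG ←   (far: HS,WS; near: HG,WG)  — HG returns, since WG is alone on near bank
5. HG+WG → (far: all four; near: empty)
Every state respects the constraint.
Minimum trips = 5

5


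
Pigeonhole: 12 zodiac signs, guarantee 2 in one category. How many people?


Pigeonhole: to guarantee k in one of n categories, need (k-1)×n + 1.
k = 2, n = 12
Minimum = (2-1) × 12 + 1 = 1 × 12 + 1

13


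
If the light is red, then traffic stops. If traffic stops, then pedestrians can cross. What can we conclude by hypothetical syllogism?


Hypothetical syllogism: P → Q, Q → R ⊢ P → R
Premise 1: the light is red → traffic stops
Premise 2: traffic stops → pedestrians can cross
Chain the implications: the middle term (traffic stops) links the two.
Conclusion: If the light is red, then pedestrians can cross.

If the light is red, then pedestrians can cross.


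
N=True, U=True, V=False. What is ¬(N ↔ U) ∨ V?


N = True, U = True, V = False
Expression: ¬(N ↔ U) ∨ V
Step 1: N ↔ U = (True iff True) = True
Step 2: ¬(N ↔ U) = NOT True = False
Step 3: (False) ∨ V = False OR False = False

False


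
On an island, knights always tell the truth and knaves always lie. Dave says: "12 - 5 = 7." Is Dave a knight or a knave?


Statement: "12 - 5 = 7."
Actual: 12 - 5 = 7
Claimed: 7
Statement is TRUE → Dave tells the truth → Knight

Knight


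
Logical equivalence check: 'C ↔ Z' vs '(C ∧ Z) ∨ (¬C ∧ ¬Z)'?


Expression 1: C ↔ Z
Expression 2: (C ∧ Z) ∨ (¬C ∧ ¬Z)
Truth table (C Z | Expr1 Expr2):
  T T |   T     T
  T F |   F     F
  F T |   F     F
  F F |   T     T
All 4 rows agree, so the expressions are logically equivalent.

Yes


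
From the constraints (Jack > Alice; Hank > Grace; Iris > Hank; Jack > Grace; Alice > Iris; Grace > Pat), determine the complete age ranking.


Constraints: Jack > Alice; Hank > Grace; Iris > Hank; Jack > Grace; Alice > Iris; Grace > Pat
Method: at each step, the next-highest is the one remaining person who never appears on the smaller side of a constraint between remaining people.
  Step 1: remaining {Iris, Grace, Hank, Alice, Jack, Pat}; on the smaller side: {Iris, Grace, Hank, Alice, Pat} → Jack is next (Jack > Alice; Jack > Grace).
  Step 2: remaining {Iris, Grace, Hank, Alice, Pat}; on the smaller side: {Iris, Grace, Hank, Pat} → Alice is next (Alice > Iris).
  Step 3: remaining {Iris, Grace, Hank, Pat}; on the smaller side: {Grace, Hank, Pat} → Iris is next (Iris > Hank).
  Step 4: remaining {Grace, Hank, Pat}; on the smaller side: {Grace, Pat} → Hank is next (Hank > Grace).
  Step 5: remaining {Grace, Pat}; on the smaller side: {Pat} → Grace is next (Grace > Pat).
  Step 6: only Pat remains → lowest.
Final ranking (highest to lowest):

Jack > Alice > Iris > Hank > Grace > Pat


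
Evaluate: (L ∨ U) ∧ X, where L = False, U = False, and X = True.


L = False, U = False, X = True
Step 1: L ∨ U = False OR False = False
Step 2: False ∧ X = False AND True = False
OR is true when at least one operand is true; AND requires both.

False


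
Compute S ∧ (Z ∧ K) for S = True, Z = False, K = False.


S = True, Z = False, K = False
Step 1: Z ∧ K = False AND False = False
Step 2: S ∧ False = True AND False = False
AND is true only when ALL operands are true.

False


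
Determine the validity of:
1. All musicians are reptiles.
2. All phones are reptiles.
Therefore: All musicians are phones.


Premise 1: All musicians are reptiles.
Premise 2: All phones are reptiles.
Conclusion: All musicians are phones.
Fallacy: undistributed middle. reptiles is predicate in both.
Counterexample: musicians and phones could be disjoint subsets of reptiles.

Invalid


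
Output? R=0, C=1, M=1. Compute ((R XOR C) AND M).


R XOR C = 0^1 = 1
1 AND 1 = 1

1


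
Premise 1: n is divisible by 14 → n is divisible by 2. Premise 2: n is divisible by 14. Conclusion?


Modus ponens: P → Q, P ⊢ Q
P: n is divisible by 14
Q: n is divisible by 2
We have P → Q and P is true.
By modus ponens, Q must be true.

n is divisible by 2


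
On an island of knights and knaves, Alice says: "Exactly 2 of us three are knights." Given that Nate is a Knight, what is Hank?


Alice claims exactly 2 knights among Alice, Nate, Hank.
Given: Nate is a Knight.

Case 1: Alice is a Knight (tells truth)
  Then exactly 2 of the three are knights.
  Counting Alice, Nate: 2 knight(s) so far. Need 0 more → Hank = Knave.
Case 2: Alice is a Knave (lies)
  Then the count is NOT 2.
  If Hank = Knight, count = 2 = 2 → claim would be true, contradicts lie.
  If Hank = Knave, count = 1 ≠ 2 → lie confirmed ✓

Hank is a Knave.

Knave


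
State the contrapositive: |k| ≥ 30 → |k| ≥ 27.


Original: If |k| ≥ 30, then |k| ≥ 27
Contrapositive: If ¬Q, then ¬P
Negate Q: not (|k| ≥ 27)
Negate P: not (|k| ≥ 30)

If not (|k| ≥ 27), then not (|k| ≥ 30).


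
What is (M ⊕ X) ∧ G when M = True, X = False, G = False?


M = True, X = False, G = False
Step 1: M ⊕ X = True XOR False = True
Step 2: True ∧ G = True AND False = False
XOR true when exactly one of M,X is true; then AND with G.

False


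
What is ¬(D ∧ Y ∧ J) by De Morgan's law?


De Morgan's law: ¬(P ∧ Q ∧ R) ≡ ¬P ∨ ¬Q ∨ ¬R
¬(D ∧ Y ∧ J) = ¬D ∨ ¬Y ∨ ¬J

¬D ∨ ¬Y ∨ ¬J


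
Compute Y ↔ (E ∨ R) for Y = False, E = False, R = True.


Y = False, E = False, R = True
Step 1: E ∨ R = False OR True = True
Step 2: Y ↔ (True): true when both sides have same truth value.
Result: False ↔ True = False

False


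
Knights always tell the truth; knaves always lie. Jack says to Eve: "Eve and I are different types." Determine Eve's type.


Jack says: "Eve and I are different types."
Case 1: Jack is a Knight (truth-teller)
  Statement is true → they ARE different → Eve is a Knave
Case 2: Jack is a Knave (liar)
  Statement is false → they are NOT different → Eve is a Knave
In both cases, Eve is a Knave.

Knave


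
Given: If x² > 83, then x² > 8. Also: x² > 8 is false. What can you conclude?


Modus tollens: P → Q, ¬Q ⊢ ¬P
P: x² > 83
Q: x² > 8
We have P → Q and Q is false.
By modus tollens, P must be false.

It is not the case that x² > 83
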